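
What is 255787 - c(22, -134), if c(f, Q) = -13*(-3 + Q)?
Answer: 254006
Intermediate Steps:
c(f, Q) = 39 - 13*Q
255787 - c(22, -134) = 255787 - (39 - 13*(-134)) = 255787 - (39 + 1742) = 255787 - 1*1781 = 255787 - 1781 = 254006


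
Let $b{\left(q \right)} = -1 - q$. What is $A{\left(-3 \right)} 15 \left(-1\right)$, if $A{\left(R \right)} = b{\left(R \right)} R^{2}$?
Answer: $-270$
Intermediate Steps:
$A{\left(R \right)} = R^{2} \left(-1 - R\right)$ ($A{\left(R \right)} = \left(-1 - R\right) R^{2} = R^{2} \left(-1 - R\right)$)
$A{\left(-3 \right)} 15 \left(-1\right) = \left(-3\right)^{2} \left(-1 - -3\right) 15 \left(-1\right) = 9 \left(-1 + 3\right) 15 \left(-1\right) = 9 \cdot 2 \cdot 15 \left(-1\right) = 18 \cdot 15 \left(-1\right) = 270 \left(-1\right) = -270$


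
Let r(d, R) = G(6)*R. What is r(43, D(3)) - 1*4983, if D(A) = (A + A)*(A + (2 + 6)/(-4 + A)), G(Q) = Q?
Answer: -5163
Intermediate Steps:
D(A) = 2*A*(A + 8/(-4 + A)) (D(A) = (2*A)*(A + 8/(-4 + A)) = 2*A*(A + 8/(-4 + A)))
r(d, R) = 6*R
r(43, D(3)) - 1*4983 = 6*(2*3*(8 + 3² - 4*3)/(-4 + 3)) - 1*4983 = 6*(2*3*(8 + 9 - 12)/(-1)) - 4983 = 6*(2*3*(-1)*5) - 4983 = 6*(-30) - 4983 = -180 - 4983 = -5163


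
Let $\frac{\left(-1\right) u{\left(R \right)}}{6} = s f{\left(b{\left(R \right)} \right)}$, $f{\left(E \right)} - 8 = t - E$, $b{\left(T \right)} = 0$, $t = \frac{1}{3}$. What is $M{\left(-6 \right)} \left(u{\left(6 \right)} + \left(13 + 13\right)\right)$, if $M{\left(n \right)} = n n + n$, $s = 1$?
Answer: $-720$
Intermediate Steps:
$t = \frac{1}{3} \approx 0.33333$
$M{\left(n \right)} = n + n^{2}$ ($M{\left(n \right)} = n^{2} + n = n + n^{2}$)
$f{\left(E \right)} = \frac{25}{3} - E$ ($f{\left(E \right)} = 8 - \left(- \frac{1}{3} + E\right) = \frac{25}{3} - E$)
$u{\left(R \right)} = -50$ ($u{\left(R \right)} = - 6 \cdot 1 \left(\frac{25}{3} - 0\right) = - 6 \cdot 1 \left(\frac{25}{3} + 0\right) = - 6 \cdot 1 \cdot \frac{25}{3} = \left(-6\right) \frac{25}{3} = -50$)
$M{\left(-6 \right)} \left(u{\left(6 \right)} + \left(13 + 13\right)\right) = - 6 \left(1 - 6\right) \left(-50 + \left(13 + 13\right)\right) = \left(-6\right) \left(-5\right) \left(-50 + 26\right) = 30 \left(-24\right) = -720$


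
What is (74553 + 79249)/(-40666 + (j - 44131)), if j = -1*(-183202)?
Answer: 153802/98405 ≈ 1.5629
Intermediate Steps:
j = 183202
(74553 + 79249)/(-40666 + (j - 44131)) = (74553 + 79249)/(-40666 + (183202 - 44131)) = 153802/(-40666 + 139071) = 153802/98405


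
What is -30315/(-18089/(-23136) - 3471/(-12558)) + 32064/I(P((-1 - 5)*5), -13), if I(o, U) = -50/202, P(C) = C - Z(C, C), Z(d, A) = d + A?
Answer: -15588645266784/98547025 ≈ -1.5818e+5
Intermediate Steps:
Z(d, A) = A + d
P(C) = -C (P(C) = C - (C + C) = C - 2*C = -C)
I(o, U) = -25/101 (I(o, U) = -50*1/202 = -25/101)
-30315/(-18089/(-23136) - 3471/(-12558)) + 32064/I(P((-1 - 5)*5), -13) = -30315/(-18089/(-23136) - 3471/(-12558)) + 32064/(-25/101) = -30315/(-18089*(-1/23136) - 3471*(-1/12558)) + 32064*(-101/25) = -30315/(18089/23136 + 89/322) - 3238464/25 = -30315/3941881/3724896 - 3238464/25 = -30315*3724896/3941881 - 3238464/25 = -112920222240/3941881 - 3238464/25 = -15588645266784/98547025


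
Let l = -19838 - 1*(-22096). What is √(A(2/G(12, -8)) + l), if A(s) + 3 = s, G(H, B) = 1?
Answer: √2257 ≈ 47.508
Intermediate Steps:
A(s) = -3 + s
l = 2258 (l = -19838 + 22096 = 2258)
√(A(2/G(12, -8)) + l) = √((-3 + 2/1) + 2258) = √((-3 + 2*1) + 2258) = √((-3 + 2) + 2258) = √(-1 + 2258) = √2257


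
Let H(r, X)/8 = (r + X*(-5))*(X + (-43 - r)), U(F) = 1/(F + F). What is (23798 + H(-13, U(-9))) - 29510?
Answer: -214894/81 ≈ -2653.0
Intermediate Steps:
U(F) = 1/(2*F)
H(r, X) = 8*(r - 5*X)*(-43 + X - r) (H(r, X) = 8*((r + X*(-5))*(X + (-43 - r))) = 8*((r - 5*X)*(-43 + X - r)) = 8*(r - 5*X)*(-43 + X - r))
(23798 + H(-13, U(-9))) - 29510 = (23798 + (-344*(-13) - 40*((½)/(-9))² - 8*(-13)² + 1720*((½)/(-9)) + 48*((½)/(-9))*(-13))) - 29510 = (23798 + (4472 - 40*((½)*(-⅑))² - 8*169 + 1720*((½)*(-⅑)) + 48*((½)*(-⅑))*(-13))) - 29510 = (23798 + (4472 - 40*(-1/18)² - 1352 + 1720*(-1/18) + 48*(-1/18)*(-13))) - 29510 = (23798 + (4472 - 40*1/324 - 1352 - 860/9 + 104/3)) - 29510 = (23798 + (4472 - 10/81 - 1352 - 860/9 + 104/3)) - 29510 = (23798 + 247778/81) - 29510 = 2175416/81 - 29510 = -214894/81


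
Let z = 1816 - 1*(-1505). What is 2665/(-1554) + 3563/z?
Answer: -1104521/1720278 ≈ -0.64206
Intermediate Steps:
z = 3321 (z = 1816 + 1505 = 3321)
2665/(-1554) + 3563/z = 2665/(-1554) + 3563/3321 = 2665*(-1/1554) + 3563*(1/3321) = -2665/1554 + 3563/3321 = -1104521/1720278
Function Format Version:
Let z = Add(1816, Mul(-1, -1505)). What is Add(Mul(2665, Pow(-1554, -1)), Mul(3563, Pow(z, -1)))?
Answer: Rational(-1104521, 1720278) ≈ -0.64206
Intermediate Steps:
z = 3321 (z = Add(1816, 1505) = 3321)
Add(Mul(2665, Pow(-1554, -1)), Mul(3563, Pow(z, -1))) = Add(Mul(2665, Pow(-1554, -1)), Mul(3563, Pow(3321, -1))) = Add(Mul(2665, Rational(-1, 1554)), Mul(3563, Rational(1, 3321))) = Add(Rational(-2665, 1554), Rational(3563, 3321)) = Rational(-1104521, 1720278)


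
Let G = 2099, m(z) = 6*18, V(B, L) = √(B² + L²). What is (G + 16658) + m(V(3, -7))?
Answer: 18865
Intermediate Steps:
m(z) = 108
(G + 16658) + m(V(3, -7)) = (2099 + 16658) + 108 = 18757 + 108 = 18865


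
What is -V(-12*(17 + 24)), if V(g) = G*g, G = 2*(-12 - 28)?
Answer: -39360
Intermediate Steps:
G = -80 (G = 2*(-40) = -80)
V(g) = -80*g
-V(-12*(17 + 24)) = -(-80)*(-12*(17 + 24)) = -(-80)*(-12*41) = -(-80)*(-492) = -1*39360 = -39360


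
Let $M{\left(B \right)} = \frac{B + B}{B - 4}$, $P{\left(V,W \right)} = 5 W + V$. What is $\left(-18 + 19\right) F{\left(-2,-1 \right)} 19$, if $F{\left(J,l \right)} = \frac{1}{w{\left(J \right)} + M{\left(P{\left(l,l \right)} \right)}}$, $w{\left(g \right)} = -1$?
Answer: $95$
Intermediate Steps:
$P{\left(V,W \right)} = V + 5 W$
$M{\left(B \right)} = \frac{2 B}{-4 + B}$
$F{\left(J,l \right)} = \frac{1}{-1 + \frac{12 l}{-4 + 6 l}}$ ($F{\left(J,l \right)} = \frac{1}{-1 + \frac{2 \left(l + 5 l\right)}{-4 + \left(l + 5 l\right)}} = \frac{1}{-1 + \frac{2 \cdot 6 l}{-4 + 6 l}} = \frac{1}{-1 + \frac{12 l}{-4 + 6 l}}$)
$\left(-18 + 19\right) F{\left(-2,-1 \right)} 19 = \left(-18 + 19\right) \frac{-2 + 3 \left(-1\right)}{2 + 3 \left(-1\right)} 19 = 1 \frac{-2 - 3}{2 - 3} \cdot 19 = 1 \frac{1}{-1} \left(-5\right) 19 = 1 \left(\left(-1\right) \left(-5\right)\right) 19 = 1 \cdot 5 \cdot 19 = 5 \cdot 19 = 95$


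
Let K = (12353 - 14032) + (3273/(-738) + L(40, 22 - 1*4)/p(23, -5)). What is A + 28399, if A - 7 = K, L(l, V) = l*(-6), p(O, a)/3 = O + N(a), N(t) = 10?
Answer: 24101567/902 ≈ 26720.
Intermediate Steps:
p(O, a) = 30 + 3*O (p(O, a) = 3*(O + 10) = 3*(10 + O) = 30 + 3*O)
L(l, V) = -6*l
K = -1520645/902 (K = (12353 - 14032) + (3273/(-738) + (-6*40)/(30 + 3*23)) = -1679 + (3273*(-1/738) - 240/(30 + 69)) = -1679 + (-1091/246 - 240/99) = -1679 + (-1091/246 - 240*1/99) = -1679 + (-1091/246 - 80/33) = -1679 - 6187/902 = -1520645/902 ≈ -1685.9)
A = -1514331/902 (A = 7 - 1520645/902 = -1514331/902 ≈ -1678.9)
A + 28399 = -1514331/902 + 28399 = 24101567/902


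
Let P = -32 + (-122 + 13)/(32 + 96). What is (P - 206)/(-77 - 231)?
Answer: 30573/39424 ≈ 0.77549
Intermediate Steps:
P = -4205/128 (P = -32 - 109/128 = -4205/128 ≈ -32.852)
(P - 206)/(-77 - 231) = (-4205/128 - 206)/(-77 - 231) = -30573/128/(-308) = -30573/128*(-1/308) = 30573/39424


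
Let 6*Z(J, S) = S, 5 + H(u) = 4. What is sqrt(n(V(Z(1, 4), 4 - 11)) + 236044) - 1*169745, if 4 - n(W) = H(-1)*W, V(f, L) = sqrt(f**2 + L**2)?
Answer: -169745 + sqrt(2124432 + 3*sqrt(445))/3 ≈ -1.6926e+5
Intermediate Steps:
H(u) = -1 (H(u) = -5 + 4 = -1)
Z(J, S) = S/6
V(f, L) = sqrt(L**2 + f**2)
n(W) = 4 + W (n(W) = 4 - (-1)*W = 4 + W)
sqrt(n(V(Z(1, 4), 4 - 11)) + 236044) - 1*169745 = sqrt((4 + sqrt((4 - 11)**2 + ((1/6)*4)**2)) + 236044) - 1*169745 = sqrt((4 + sqrt((-7)**2 + (2/3)**2)) + 236044) - 169745 = sqrt((4 + sqrt(49 + 4/9)) + 236044) - 169745 = sqrt((4 + sqrt(445/9)) + 236044) - 169745 = sqrt((4 + sqrt(445)/3) + 236044) - 169745 = sqrt(236048 + sqrt(445)/3) - 169745 = -169745 + sqrt(236048 + sqrt(445)/3)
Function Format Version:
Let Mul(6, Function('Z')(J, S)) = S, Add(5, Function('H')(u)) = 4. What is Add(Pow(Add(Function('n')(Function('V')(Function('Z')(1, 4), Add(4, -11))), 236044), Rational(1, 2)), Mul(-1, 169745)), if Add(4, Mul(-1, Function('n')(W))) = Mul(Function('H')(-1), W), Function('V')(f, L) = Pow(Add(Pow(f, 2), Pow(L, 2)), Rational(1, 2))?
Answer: Add(-169745, Mul(Rational(1, 3), Pow(Add(2124432, Mul(3, Pow(445, Rational(1, 2)))), Rational(1, 2)))) ≈ -1.6926e+5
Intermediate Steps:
Function('H')(u) = -1 (Function('H')(u) = Add(-5, 4) = -1)
Function('Z')(J, S) = Mul(Rational(1, 6), S)
Function('V')(f, L) = Pow(Add(Pow(L, 2), Pow(f, 2)), Rational(1, 2))
Function('n')(W) = Add(4, W) (Function('n')(W) = Add(4, Mul(-1, Mul(-1, W))) = Add(4, W))
Add(Pow(Add(Function('n')(Function('V')(Function('Z')(1, 4), Add(4, -11))), 236044), Rational(1, 2)), Mul(-1, 169745)) = Add(Pow(Add(Add(4, Pow(Add(Pow(Add(4, -11), 2), Pow(Mul(Rational(1, 6), 4), 2)), Rational(1, 2))), 236044), Rational(1, 2)), Mul(-1, 169745)) = Add(Pow(Add(Add(4, Pow(Add(Pow(-7, 2), Pow(Rational(2, 3), 2)), Rational(1, 2))), 236044), Rational(1, 2)), -169745) = Add(Pow(Add(Add(4, Pow(Add(49, Rational(4, 9)), Rational(1, 2))), 236044), Rational(1, 2)), -169745) = Add(Pow(Add(Add(4, Pow(Rational(445, 9), Rational(1, 2))), 236044), Rational(1, 2)), -169745) = Add(Pow(Add(Add(4, Mul(Rational(1, 3), Pow(445, Rational(1, 2)))), 236044), Rational(1, 2)), -169745) = Add(Pow(Add(236048, Mul(Rational(1, 3), Pow(445, Rational(1, 2)))), Rational(1, 2)), -169745) = Add(-169745, Pow(Add(236048, Mul(Rational(1, 3), Pow(445, Rational(1, 2)))), Rational(1, 2)))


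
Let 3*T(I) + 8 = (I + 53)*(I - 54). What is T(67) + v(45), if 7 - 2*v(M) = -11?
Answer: 1579/3 ≈ 526.33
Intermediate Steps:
T(I) = -8/3 + (-54 + I)*(53 + I)/3 (T(I) = -8/3 + ((I + 53)*(I - 54))/3 = -8/3 + ((53 + I)*(-54 + I))/3 = -8/3 + ((-54 + I)*(53 + I))/3 = -8/3 + (-54 + I)*(53 + I)/3)
v(M) = 9 (v(M) = 7/2 - ½*(-11) = 7/2 + 11/2 = 9)
T(67) + v(45) = (-2870/3 - ⅓*67 + (⅓)*67²) + 9 = (-2870/3 - 67/3 + (⅓)*4489) + 9 = (-2870/3 - 67/3 + 4489/3) + 9 = 1552/3 + 9 = 1579/3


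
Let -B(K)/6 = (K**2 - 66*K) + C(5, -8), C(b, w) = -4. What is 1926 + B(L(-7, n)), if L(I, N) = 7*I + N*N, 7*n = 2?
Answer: -76303092/2401 ≈ -31780.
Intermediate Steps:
n = 2/7 (n = (1/7)*2 = 2/7 ≈ 0.28571)
L(I, N) = N**2 + 7*I (L(I, N) = 7*I + N**2 = N**2 + 7*I)
B(K) = 24 - 6*K**2 + 396*K (B(K) = -6*((K**2 - 66*K) - 4) = -6*(-4 + K**2 - 66*K) = 24 - 6*K**2 + 396*K)
1926 + B(L(-7, n)) = 1926 + (24 - 6*((2/7)**2 + 7*(-7))**2 + 396*((2/7)**2 + 7*(-7))) = 1926 + (24 - 6*(4/49 - 49)**2 + 396*(4/49 - 49)) = 1926 + (24 - 6*(-2397/49)**2 + 396*(-2397/49)) = 1926 + (24 - 6*5745609/2401 - 949212/49) = 1926 + (24 - 34473654/2401 - 949212/49) = 1926 - 80927418/2401 = -76303092/2401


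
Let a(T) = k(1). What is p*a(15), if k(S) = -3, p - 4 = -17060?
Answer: 51168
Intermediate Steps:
p = -17056 (p = 4 - 17060 = -17056)
a(T) = -3
p*a(15) = -17056*(-3) = 51168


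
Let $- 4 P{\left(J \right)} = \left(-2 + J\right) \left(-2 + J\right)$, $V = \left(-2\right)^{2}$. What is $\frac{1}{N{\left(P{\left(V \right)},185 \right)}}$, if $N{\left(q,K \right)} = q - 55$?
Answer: $- \frac{1}{56} \approx -0.017857$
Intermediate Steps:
$V = 4$
$P{\left(J \right)} = - \frac{\left(-2 + J\right)^{2}}{4}$ ($P{\left(J \right)} = - \frac{\left(-2 + J\right) \left(-2 + J\right)}{4} = - \frac{\left(-2 + J\right)^{2}}{4}$)
$N{\left(q,K \right)} = -55 + q$ ($N{\left(q,K \right)} = q - 55 = -55 + q$)
$\frac{1}{N{\left(P{\left(V \right)},185 \right)}} = \frac{1}{-55 - \frac{\left(-2 + 4\right)^{2}}{4}} = \frac{1}{-55 - \frac{2^{2}}{4}} = \frac{1}{-55 - 1} = \frac{1}{-56} = - \frac{1}{56}$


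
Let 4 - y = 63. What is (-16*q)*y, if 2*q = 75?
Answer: 35400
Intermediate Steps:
y = -59 (y = 4 - 1*63 = 4 - 63 = -59)
q = 75/2 (q = (½)*75 = 75/2 ≈ 37.500)
(-16*q)*y = -16*75/2*(-59) = -600*(-59) = 35400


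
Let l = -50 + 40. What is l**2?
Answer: 100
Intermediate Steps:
l = -10
l**2 = (-10)**2 = 100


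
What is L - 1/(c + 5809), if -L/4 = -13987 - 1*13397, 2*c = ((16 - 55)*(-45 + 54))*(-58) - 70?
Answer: 1747427807/15953 ≈ 1.0954e+5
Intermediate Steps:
c = 10144 (c = (((16 - 55)*(-45 + 54))*(-58) - 70)/2 = (-39*9*(-58) - 70)/2 = (-351*(-58) - 70)/2 = (20358 - 70)/2 = (1/2)*20288 = 10144)
L = 109536 (L = -4*(-13987 - 1*13397) = -4*(-13987 - 13397) = -4*(-27384) = 109536)
L - 1/(c + 5809) = 109536 - 1/(10144 + 5809) = 109536 - 1/15953 = 1747427807/15953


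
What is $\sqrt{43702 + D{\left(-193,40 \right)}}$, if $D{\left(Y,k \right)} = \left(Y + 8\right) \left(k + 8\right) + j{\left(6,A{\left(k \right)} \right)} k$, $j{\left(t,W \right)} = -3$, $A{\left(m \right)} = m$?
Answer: $\sqrt{34702} \approx 186.28$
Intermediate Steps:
$D{\left(Y,k \right)} = - 3 k + \left(8 + Y\right) \left(8 + k\right)$ ($D{\left(Y,k \right)} = \left(Y + 8\right) \left(k + 8\right) - 3 k = \left(8 + Y\right) \left(8 + k\right) - 3 k = - 3 k + \left(8 + Y\right) \left(8 + k\right)$)
$\sqrt{43702 + D{\left(-193,40 \right)}} = \sqrt{43702 + \left(64 + 5 \cdot 40 + 8 \left(-193\right) - 7720\right)} = \sqrt{43702 + \left(64 + 200 - 1544 - 7720\right)} = \sqrt{43702 - 9000} = \sqrt{34702}$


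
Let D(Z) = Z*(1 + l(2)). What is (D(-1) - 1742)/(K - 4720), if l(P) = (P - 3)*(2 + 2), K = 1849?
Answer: 1739/2871 ≈ 0.60571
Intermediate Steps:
l(P) = -12 + 4*P (l(P) = (-3 + P)*4 = -12 + 4*P)
D(Z) = -3*Z (D(Z) = Z*(1 + (-12 + 4*2)) = Z*(1 + (-12 + 8)) = Z*(1 - 4) = Z*(-3) = -3*Z)
(D(-1) - 1742)/(K - 4720) = (-3*(-1) - 1742)/(1849 - 4720) = (3 - 1742)/(-2871) = -1739*(-1/2871) = 1739/2871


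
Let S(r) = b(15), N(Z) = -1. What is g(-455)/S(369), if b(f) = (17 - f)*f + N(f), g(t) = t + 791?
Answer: 336/29 ≈ 11.586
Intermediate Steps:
g(t) = 791 + t
b(f) = -1 + f*(17 - f) (b(f) = (17 - f)*f - 1 = f*(17 - f) - 1 = -1 + f*(17 - f))
S(r) = 29 (S(r) = -1 - 1*15**2 + 17*15 = -1 - 1*225 + 255 = -1 - 225 + 255 = 29)
g(-455)/S(369) = (791 - 455)/29 = 336*(1/29) = 336/29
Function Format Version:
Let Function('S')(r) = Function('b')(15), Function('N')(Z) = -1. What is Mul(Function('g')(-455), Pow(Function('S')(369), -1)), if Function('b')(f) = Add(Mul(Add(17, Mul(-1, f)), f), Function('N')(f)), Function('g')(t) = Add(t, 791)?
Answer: Rational(336, 29) ≈ 11.586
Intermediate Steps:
Function('g')(t) = Add(791, t)
Function('b')(f) = Add(-1, Mul(f, Add(17, Mul(-1, f)))) (Function('b')(f) = Add(Mul(Add(17, Mul(-1, f)), f), -1) = Add(Mul(f, Add(17, Mul(-1, f))), -1) = Add(-1, Mul(f, Add(17, Mul(-1, f)))))
Function('S')(r) = 29 (Function('S')(r) = Add(-1, Mul(-1, Pow(15, 2)), Mul(17, 15)) = Add(-1, Mul(-1, 225), 255) = Add(-1, -225, 255) = 29)
Mul(Function('g')(-455), Pow(Function('S')(369), -1)) = Mul(Add(791, -455), Pow(29, -1)) = Mul(336, Rational(1, 29)) = Rational(336, 29)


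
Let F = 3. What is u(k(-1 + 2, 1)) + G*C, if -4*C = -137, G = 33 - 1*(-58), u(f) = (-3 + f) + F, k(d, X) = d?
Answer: 12471/4 ≈ 3117.8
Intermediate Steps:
u(f) = f (u(f) = (-3 + f) + 3 = f)
G = 91 (G = 33 + 58 = 91)
C = 137/4 (C = -¼*(-137) = 137/4 ≈ 34.250)
u(k(-1 + 2, 1)) + G*C = (-1 + 2) + 91*(137/4) = 1 + 12467/4 = 12471/4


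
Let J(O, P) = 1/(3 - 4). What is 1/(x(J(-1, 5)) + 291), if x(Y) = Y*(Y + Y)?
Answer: 1/293 ≈ 0.0034130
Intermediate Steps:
J(O, P) = -1 (J(O, P) = 1/(-1) = -1)
x(Y) = 2*Y² (x(Y) = Y*(2*Y) = 2*Y²)
1/(x(J(-1, 5)) + 291) = 1/(2*(-1)² + 291) = 1/(2*1 + 291) = 1/(2 + 291) = 1/293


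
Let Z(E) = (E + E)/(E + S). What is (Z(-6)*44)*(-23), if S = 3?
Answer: -4048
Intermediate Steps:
Z(E) = 2*E/(3 + E) (Z(E) = (E + E)/(E + 3) = (2*E)/(3 + E) = 2*E/(3 + E))
(Z(-6)*44)*(-23) = ((2*(-6)/(3 - 6))*44)*(-23) = ((2*(-6)/(-3))*44)*(-23) = ((2*(-6)*(-⅓))*44)*(-23) = (4*44)*(-23) = 176*(-23) = -4048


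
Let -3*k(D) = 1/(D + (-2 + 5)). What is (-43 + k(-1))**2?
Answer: 67081/36 ≈ 1863.4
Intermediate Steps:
k(D) = -1/(3*(3 + D)) (k(D) = -1/(3*(D + (-2 + 5))) = -1/(3*(D + 3)) = -1/(3*(3 + D)))
(-43 + k(-1))**2 = (-43 - 1/(9 + 3*(-1)))**2 = (-43 - 1/(9 - 3))**2 = (-43 - 1/6)**2 = (-259/6)**2 = 67081/36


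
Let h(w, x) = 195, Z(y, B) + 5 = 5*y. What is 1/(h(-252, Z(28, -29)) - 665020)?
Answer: -1/664825 ≈ -1.5042e-6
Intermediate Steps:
Z(y, B) = -5 + 5*y
1/(h(-252, Z(28, -29)) - 665020) = 1/(195 - 665020) = 1/(-664825) = -1/664825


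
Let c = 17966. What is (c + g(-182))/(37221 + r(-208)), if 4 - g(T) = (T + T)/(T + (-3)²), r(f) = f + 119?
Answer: 1554223/3211918 ≈ 0.48389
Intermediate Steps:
r(f) = 119 + f
g(T) = 4 - 2*T/(9 + T) (g(T) = 4 - (T + T)/(T + (-3)²) = 4 - 2*T/(T + 9) = 4 - 2*T/(9 + T))
(c + g(-182))/(37221 + r(-208)) = (17966 + 2*(18 - 182)/(9 - 182))/(37221 + (119 - 208)) = (17966 + 2*(-164)/(-173))/(37221 - 89) = (17966 + 2*(-1/173)*(-164))/37132 = (17966 + 328/173)*(1/37132) = (3108446/173)*(1/37132) = 1554223/3211918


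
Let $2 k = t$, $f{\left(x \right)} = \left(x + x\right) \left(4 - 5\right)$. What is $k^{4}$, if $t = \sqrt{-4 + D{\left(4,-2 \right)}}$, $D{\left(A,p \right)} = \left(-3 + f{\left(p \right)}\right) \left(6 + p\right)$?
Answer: $0$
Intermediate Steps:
$f{\left(x \right)} = - 2 x$ ($f{\left(x \right)} = 2 x \left(-1\right) = - 2 x$)
$D{\left(A,p \right)} = \left(-3 - 2 p\right) \left(6 + p\right)$
$t = 0$ ($t = \sqrt{-4 - \left(-12 + 8\right)} = \sqrt{-4 - -4} = \sqrt{-4 + 4} = \sqrt{0} = 0$)
$k = 0$ ($k = \frac{1}{2} \cdot 0 = 0$)
$k^{4} = 0^{4} = 0$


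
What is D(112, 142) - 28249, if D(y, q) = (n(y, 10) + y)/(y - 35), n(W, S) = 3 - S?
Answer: -310724/11 ≈ -28248.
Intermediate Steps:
D(y, q) = (-7 + y)/(-35 + y) (D(y, q) = ((3 - 1*10) + y)/(y - 35) = ((3 - 10) + y)/(-35 + y) = (-7 + y)/(-35 + y))
D(112, 142) - 28249 = (-7 + 112)/(-35 + 112) - 28249 = 105/77 - 28249 = (1/77)*105 - 28249 = 15/11 - 28249 = -310724/11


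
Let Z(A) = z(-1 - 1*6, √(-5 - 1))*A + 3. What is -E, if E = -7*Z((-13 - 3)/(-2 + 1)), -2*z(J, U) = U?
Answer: 21 - 56*I*√6 ≈ 21.0 - 137.17*I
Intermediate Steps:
z(J, U) = -U/2
Z(A) = 3 - I*A*√6/2 (Z(A) = (-√(-5 - 1)/2)*A + 3 = (-I*√6/2)*A + 3 = -I*A*√6/2 + 3 = 3 - I*A*√6/2)
E = -21 + 56*I*√6 (E = -7*(3 - I*(-13 - 3)/(-2 + 1)*√6/2) = -7*(3 - I*(-16/(-1))*√6/2) = -7*(3 - I*(-16*(-1))*√6/2) = -7*(3 - ½*I*16*√6) = -7*(3 - 8*I*√6) = -21 + 56*I*√6 ≈ -21.0 + 137.17*I)
-E = -(-21 + 56*I*√6) = 21 - 56*I*√6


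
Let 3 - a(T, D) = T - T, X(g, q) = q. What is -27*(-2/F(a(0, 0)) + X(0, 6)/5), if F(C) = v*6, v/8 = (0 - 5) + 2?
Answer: -1311/40 ≈ -32.775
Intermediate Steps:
v = -24 (v = 8*((0 - 5) + 2) = 8*(-5 + 2) = 8*(-3) = -24)
a(T, D) = 3 (a(T, D) = 3 - (T - T) = 3 - 1*0 = 3 + 0 = 3)
F(C) = -144 (F(C) = -24*6 = -144)
-27*(-2/F(a(0, 0)) + X(0, 6)/5) = -27*(-2/(-144) + 6/5) = -27*(-2*(-1/144) + 6*(1/5)) = -27*(1/72 + 6/5) = -27*437/360 = -1311/40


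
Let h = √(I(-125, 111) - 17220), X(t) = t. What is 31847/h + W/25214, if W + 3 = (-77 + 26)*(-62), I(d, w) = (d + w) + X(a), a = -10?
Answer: 3159/25214 - 31847*I*√479/2874 ≈ 0.12529 - 242.52*I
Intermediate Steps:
I(d, w) = -10 + d + w (I(d, w) = (d + w) - 10 = -10 + d + w)
W = 3159 (W = -3 + (-77 + 26)*(-62) = -3 - 51*(-62) = -3 + 3162 = 3159)
h = 6*I*√479 (h = √((-10 - 125 + 111) - 17220) = √(-24 - 17220) = √(-17244) = 6*I*√479 ≈ 131.32*I)
31847/h + W/25214 = 31847/((6*I*√479)) + 3159/25214 = 31847*(-I*√479/2874) + 3159*(1/25214) = -31847*I*√479/2874 + 3159/25214 = 3159/25214 - 31847*I*√479/2874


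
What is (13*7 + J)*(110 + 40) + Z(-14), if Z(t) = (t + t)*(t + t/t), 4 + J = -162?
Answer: -10886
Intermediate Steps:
J = -166 (J = -4 - 162 = -166)
Z(t) = 2*t*(1 + t) (Z(t) = (2*t)*(t + 1) = (2*t)*(1 + t) = 2*t*(1 + t))
(13*7 + J)*(110 + 40) + Z(-14) = (13*7 - 166)*(110 + 40) + 2*(-14)*(1 - 14) = (91 - 166)*150 + 2*(-14)*(-13) = -75*150 + 364 = -11250 + 364 = -10886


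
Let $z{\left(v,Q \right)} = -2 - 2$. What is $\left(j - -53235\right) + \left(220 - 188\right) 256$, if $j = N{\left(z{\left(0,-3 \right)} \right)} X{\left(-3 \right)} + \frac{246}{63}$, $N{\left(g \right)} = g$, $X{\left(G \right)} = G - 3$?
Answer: $\frac{1290553}{21} \approx 61455.0$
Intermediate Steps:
$X{\left(G \right)} = -3 + G$
$z{\left(v,Q \right)} = -4$
$j = \frac{586}{21}$ ($j = - 4 \left(-3 - 3\right) + \frac{246}{63} = \left(-4\right) \left(-6\right) + 246 \cdot \frac{1}{63} = 24 + \frac{82}{21} = \frac{586}{21} \approx 27.905$)
$\left(j - -53235\right) + \left(220 - 188\right) 256 = \left(\frac{586}{21} - -53235\right) + \left(220 - 188\right) 256 = \left(\frac{586}{21} + 53235\right) + 32 \cdot 256 = \frac{1118521}{21} + 8192 = \frac{1290553}{21}$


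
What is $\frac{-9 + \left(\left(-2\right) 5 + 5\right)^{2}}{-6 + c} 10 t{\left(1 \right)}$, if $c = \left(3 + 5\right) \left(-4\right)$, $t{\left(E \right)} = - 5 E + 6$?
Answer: $- \frac{80}{19} \approx -4.2105$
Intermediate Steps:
$t{\left(E \right)} = 6 - 5 E$
$c = -32$ ($c = 8 \left(-4\right) = -32$)
$\frac{-9 + \left(\left(-2\right) 5 + 5\right)^{2}}{-6 + c} 10 t{\left(1 \right)} = \frac{-9 + \left(\left(-2\right) 5 + 5\right)^{2}}{-6 - 32} \cdot 10 \left(6 - 5\right) = \frac{-9 + \left(-10 + 5\right)^{2}}{-38} \cdot 10 \left(6 - 5\right) = \left(-9 + \left(-5\right)^{2}\right) \left(- \frac{1}{38}\right) 10 \cdot 1 = \left(-9 + 25\right) \left(- \frac{1}{38}\right) 10 \cdot 1 = 16 \left(- \frac{1}{38}\right) 10 \cdot 1 = \left(- \frac{8}{19}\right) 10 \cdot 1 = \left(- \frac{80}{19}\right) 1 = - \frac{80}{19}$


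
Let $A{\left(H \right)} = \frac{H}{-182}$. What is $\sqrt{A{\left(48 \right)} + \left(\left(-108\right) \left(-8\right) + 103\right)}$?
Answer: $\frac{\sqrt{8005543}}{91} \approx 31.092$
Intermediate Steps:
$A{\left(H \right)} = - \frac{H}{182}$ ($A{\left(H \right)} = H \left(- \frac{1}{182}\right) = - \frac{H}{182}$)
$\sqrt{A{\left(48 \right)} + \left(\left(-108\right) \left(-8\right) + 103\right)} = \sqrt{\left(- \frac{1}{182}\right) 48 + \left(\left(-108\right) \left(-8\right) + 103\right)} = \sqrt{- \frac{24}{91} + \left(864 + 103\right)} = \sqrt{- \frac{24}{91} + 967} = \sqrt{\frac{87973}{91}} = \frac{\sqrt{8005543}}{91}$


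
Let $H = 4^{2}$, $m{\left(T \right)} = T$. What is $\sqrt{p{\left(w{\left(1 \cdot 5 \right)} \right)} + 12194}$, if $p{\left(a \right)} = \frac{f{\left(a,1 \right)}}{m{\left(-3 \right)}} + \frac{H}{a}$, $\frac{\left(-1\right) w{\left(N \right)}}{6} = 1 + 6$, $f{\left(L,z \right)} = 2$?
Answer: $\frac{2 \sqrt{1344273}}{21} \approx 110.42$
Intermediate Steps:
$H = 16$
$w{\left(N \right)} = -42$ ($w{\left(N \right)} = - 6 \left(1 + 6\right) = \left(-6\right) 7 = -42$)
$p{\left(a \right)} = - \frac{2}{3} + \frac{16}{a}$ ($p{\left(a \right)} = \frac{2}{-3} + \frac{16}{a} = 2 \left(- \frac{1}{3}\right) + \frac{16}{a} = - \frac{2}{3} + \frac{16}{a}$)
$\sqrt{p{\left(w{\left(1 \cdot 5 \right)} \right)} + 12194} = \sqrt{\left(- \frac{2}{3} + \frac{16}{-42}\right) + 12194} = \sqrt{\left(- \frac{2}{3} + 16 \left(- \frac{1}{42}\right)\right) + 12194} = \sqrt{\left(- \frac{2}{3} - \frac{8}{21}\right) + 12194} = \sqrt{- \frac{22}{21} + 12194} = \sqrt{\frac{256052}{21}} = \frac{2 \sqrt{1344273}}{21}$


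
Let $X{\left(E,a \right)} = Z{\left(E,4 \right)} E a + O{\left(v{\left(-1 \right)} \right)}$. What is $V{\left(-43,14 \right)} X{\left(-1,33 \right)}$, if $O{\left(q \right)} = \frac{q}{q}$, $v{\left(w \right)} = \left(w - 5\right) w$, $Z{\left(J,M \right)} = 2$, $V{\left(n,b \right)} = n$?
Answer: $2795$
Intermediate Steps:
$v{\left(w \right)} = w \left(-5 + w\right)$ ($v{\left(w \right)} = \left(-5 + w\right) w = w \left(-5 + w\right)$)
$O{\left(q \right)} = 1$
$X{\left(E,a \right)} = 1 + 2 E a$ ($X{\left(E,a \right)} = 2 E a + 1 = 1 + 2 E a$)
$V{\left(-43,14 \right)} X{\left(-1,33 \right)} = - 43 \left(1 + 2 \left(-1\right) 33\right) = - 43 \left(1 - 66\right) = \left(-43\right) \left(-65\right) = 2795$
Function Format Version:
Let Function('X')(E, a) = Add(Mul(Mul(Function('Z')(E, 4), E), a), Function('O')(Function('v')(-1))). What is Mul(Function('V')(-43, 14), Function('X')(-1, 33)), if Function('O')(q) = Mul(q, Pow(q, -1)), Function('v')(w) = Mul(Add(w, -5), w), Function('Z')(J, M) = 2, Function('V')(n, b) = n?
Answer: 2795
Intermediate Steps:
Function('v')(w) = Mul(w, Add(-5, w)) (Function('v')(w) = Mul(Add(-5, w), w) = Mul(w, Add(-5, w)))
Function('O')(q) = 1
Function('X')(E, a) = Add(1, Mul(2, E, a)) (Function('X')(E, a) = Add(Mul(Mul(2, E), a), 1) = Add(Mul(2, E, a), 1) = Add(1, Mul(2, E, a)))
Mul(Function('V')(-43, 14), Function('X')(-1, 33)) = Mul(-43, Add(1, Mul(2, -1, 33))) = Mul(-43, Add(1, -66)) = Mul(-43, -65) = 2795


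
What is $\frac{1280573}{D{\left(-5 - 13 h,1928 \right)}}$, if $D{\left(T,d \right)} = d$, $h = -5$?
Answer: $\frac{1280573}{1928} \approx 664.2$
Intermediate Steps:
$\frac{1280573}{D{\left(-5 - 13 h,1928 \right)}} = \frac{1280573}{1928}$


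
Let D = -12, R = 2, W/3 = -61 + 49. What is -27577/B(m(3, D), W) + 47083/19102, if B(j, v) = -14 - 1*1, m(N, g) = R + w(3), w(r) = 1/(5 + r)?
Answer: 527482099/286530 ≈ 1840.9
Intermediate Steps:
W = -36 (W = 3*(-61 + 49) = 3*(-12) = -36)
m(N, g) = 17/8 (m(N, g) = 2 + 1/(5 + 3) = 2 + 1/8 = 17/8)
B(j, v) = -15 (B(j, v) = -14 - 1 = -15)
-27577/B(m(3, D), W) + 47083/19102 = -27577/(-15) + 47083/19102 = -27577*(-1/15) + 47083*(1/19102) = 27577/15 + 47083/19102 = 527482099/286530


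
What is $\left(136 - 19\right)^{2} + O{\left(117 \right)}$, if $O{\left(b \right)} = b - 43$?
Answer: $13763$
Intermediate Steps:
$O{\left(b \right)} = -43 + b$
$\left(136 - 19\right)^{2} + O{\left(117 \right)} = \left(136 - 19\right)^{2} + \left(-43 + 117\right) = 117^{2} + 74 = 13689 + 74 = 13763$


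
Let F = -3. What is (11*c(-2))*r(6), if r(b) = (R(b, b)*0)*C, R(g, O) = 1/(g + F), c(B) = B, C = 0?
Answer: 0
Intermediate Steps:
R(g, O) = 1/(-3 + g) (R(g, O) = 1/(g - 3) = 1/(-3 + g))
r(b) = 0 (r(b) = (0/(-3 + b))*0 = 0*0 = 0)
(11*c(-2))*r(6) = (11*(-2))*0 = -22*0 = 0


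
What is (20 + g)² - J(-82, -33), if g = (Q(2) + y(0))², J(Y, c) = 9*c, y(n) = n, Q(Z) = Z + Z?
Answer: 1593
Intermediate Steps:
Q(Z) = 2*Z
g = 16 (g = (2*2 + 0)² = (4 + 0)² = 4² = 16)
(20 + g)² - J(-82, -33) = (20 + 16)² - 9*(-33) = 36² - 1*(-297) = 1296 + 297 = 1593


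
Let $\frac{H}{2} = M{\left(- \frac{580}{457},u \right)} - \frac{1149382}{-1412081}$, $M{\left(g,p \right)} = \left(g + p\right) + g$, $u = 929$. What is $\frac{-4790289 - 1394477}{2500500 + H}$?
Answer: $- \frac{1995579742513511}{807410991982657} \approx -2.4716$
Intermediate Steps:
$M{\left(g,p \right)} = p + 2 g$
$H = \frac{1196780956814}{645321017}$ ($H = 2 \left(\left(929 + 2 \left(- \frac{580}{457}\right)\right) - \frac{1149382}{-1412081}\right) = 2 \left(\left(929 + 2 \left(\left(-580\right) \frac{1}{457}\right)\right) - 1149382 \left(- \frac{1}{1412081}\right)\right) = 2 \left(\left(929 + 2 \left(- \frac{580}{457}\right)\right) - - \frac{1149382}{1412081}\right) = 2 \left(\left(929 - \frac{1160}{457}\right) + \frac{1149382}{1412081}\right) = 2 \left(\frac{423393}{457} + \frac{1149382}{1412081}\right) = 2 \cdot \frac{598390478407}{645321017} = \frac{1196780956814}{645321017} \approx 1854.6$)
$\frac{-4790289 - 1394477}{2500500 + H} = \frac{-4790289 - 1394477}{2500500 + \frac{1196780956814}{645321017}} = - \frac{6184766}{\frac{1614821983965314}{645321017}} = \left(-6184766\right) \frac{645321017}{1614821983965314} = - \frac{1995579742513511}{807410991982657}$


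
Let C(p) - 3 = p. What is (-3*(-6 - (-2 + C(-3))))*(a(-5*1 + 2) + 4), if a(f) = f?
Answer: 12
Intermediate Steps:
C(p) = 3 + p
(-3*(-6 - (-2 + C(-3))))*(a(-5*1 + 2) + 4) = (-3*(-6 - (-2 + (3 - 3))))*((-5*1 + 2) + 4) = (-3*(-6 - (-2 + 0)))*((-5 + 2) + 4) = (-3*(-6 - 1*(-2)))*(-3 + 4) = -3*(-6 + 2)*1 = -3*(-4)*1 = 12*1 = 12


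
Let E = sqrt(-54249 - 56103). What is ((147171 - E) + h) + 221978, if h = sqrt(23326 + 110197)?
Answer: 369149 + sqrt(133523) - 44*I*sqrt(57) ≈ 3.6951e+5 - 332.19*I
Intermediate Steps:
E = 44*I*sqrt(57) (E = sqrt(-110352) = 44*I*sqrt(57) ≈ 332.19*I)
h = sqrt(133523) ≈ 365.41
((147171 - E) + h) + 221978 = ((147171 - 44*I*sqrt(57)) + sqrt(133523)) + 221978 = (147171 + sqrt(133523) - 44*I*sqrt(57)) + 221978 = 369149 + sqrt(133523) - 44*I*sqrt(57)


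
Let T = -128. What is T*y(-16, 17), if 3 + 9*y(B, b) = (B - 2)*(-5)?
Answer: -3712/3 ≈ -1237.3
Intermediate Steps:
y(B, b) = 7/9 - 5*B/9 (y(B, b) = -⅓ + ((B - 2)*(-5))/9 = -⅓ + ((-2 + B)*(-5))/9 = -⅓ + (10 - 5*B)/9 = -⅓ + (10/9 - 5*B/9) = 7/9 - 5*B/9)
T*y(-16, 17) = -128*(7/9 - 5/9*(-16)) = -128*(7/9 + 80/9) = -128*29/3 = -3712/3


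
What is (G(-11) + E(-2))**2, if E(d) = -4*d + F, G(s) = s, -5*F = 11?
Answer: 676/25 ≈ 27.040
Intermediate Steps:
F = -11/5 (F = -1/5*11 = -11/5 ≈ -2.2000)
E(d) = -11/5 - 4*d (E(d) = -4*d - 11/5 = -11/5 - 4*d)
(G(-11) + E(-2))**2 = (-11 + (-11/5 - 4*(-2)))**2 = (-11 + (-11/5 + 8))**2 = (-11 + 29/5)**2 = (-26/5)**2 = 676/25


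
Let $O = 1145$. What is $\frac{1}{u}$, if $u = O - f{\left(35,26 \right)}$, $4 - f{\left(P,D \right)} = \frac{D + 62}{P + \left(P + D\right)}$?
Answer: $\frac{12}{13703} \approx 0.00087572$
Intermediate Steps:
$f{\left(P,D \right)} = 4 - \frac{62 + D}{D + 2 P}$ ($f{\left(P,D \right)} = 4 - \frac{D + 62}{P + \left(P + D\right)} = 4 - \frac{62 + D}{P + \left(D + P\right)} = 4 - \frac{62 + D}{D + 2 P}$)
$u = \frac{13703}{12}$ ($u = 1145 - \frac{-62 + 3 \cdot 26 + 8 \cdot 35}{26 + 2 \cdot 35} = 1145 - \frac{-62 + 78 + 280}{26 + 70} = 1145 - \frac{1}{96} \cdot 296 = 1145 - \frac{37}{12} = \frac{13703}{12} \approx 1141.9$)
$\frac{1}{u} = \frac{1}{\frac{13703}{12}} = \frac{12}{13703}$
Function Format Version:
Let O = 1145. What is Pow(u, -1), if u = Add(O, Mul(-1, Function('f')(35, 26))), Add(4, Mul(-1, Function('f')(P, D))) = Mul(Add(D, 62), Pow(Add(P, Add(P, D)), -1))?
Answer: Rational(12, 13703) ≈ 0.00087572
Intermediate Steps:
Function('f')(P, D) = Add(4, Mul(-1, Pow(Add(D, Mul(2, P)), -1), Add(62, D))) (Function('f')(P, D) = Add(4, Mul(-1, Mul(Add(D, 62), Pow(Add(P, Add(P, D)), -1)))) = Add(4, Mul(-1, Mul(Add(62, D), Pow(Add(P, Add(D, P)), -1)))) = Add(4, Mul(-1, Mul(Add(62, D), Pow(Add(D, Mul(2, P)), -1)))) = Add(4, Mul(-1, Mul(Pow(Add(D, Mul(2, P)), -1), Add(62, D)))) = Add(4, Mul(-1, Pow(Add(D, Mul(2, P)), -1), Add(62, D))))
u = Rational(13703, 12) (u = Add(1145, Mul(-1, Mul(Pow(Add(26, Mul(2, 35)), -1), Add(-62, Mul(3, 26), Mul(8, 35))))) = Add(1145, Mul(-1, Mul(Pow(Add(26, 70), -1), Add(-62, 78, 280)))) = Add(1145, Mul(-1, Mul(Pow(96, -1), 296))) = Add(1145, Mul(-1, Mul(Rational(1, 96), 296))) = Add(1145, Mul(-1, Rational(37, 12))) = Add(1145, Rational(-37, 12)) = Rational(13703, 12) ≈ 1141.9)
Pow(u, -1) = Pow(Rational(13703, 12), -1) = Rational(12, 13703)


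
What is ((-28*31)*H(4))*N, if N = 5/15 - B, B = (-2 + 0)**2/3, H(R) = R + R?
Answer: 6944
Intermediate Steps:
H(R) = 2*R
B = 4/3 (B = (-2)**2*(1/3) = 4*(1/3) = 4/3 ≈ 1.3333)
N = -1 (N = 5/15 - 1*4/3 = 5*(1/15) - 4/3 = 1/3 - 4/3 = -1)
((-28*31)*H(4))*N = ((-28*31)*(2*4))*(-1) = -868*8*(-1) = -6944*(-1) = 6944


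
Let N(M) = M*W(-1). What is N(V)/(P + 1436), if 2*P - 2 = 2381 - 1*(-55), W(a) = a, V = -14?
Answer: 14/2655 ≈ 0.0052731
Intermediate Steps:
P = 1219 (P = 1 + (2381 - 1*(-55))/2 = 1 + (2381 + 55)/2 = 1 + (½)*2436 = 1 + 1218 = 1219)
N(M) = -M (N(M) = M*(-1) = -M)
N(V)/(P + 1436) = (-1*(-14))/(1219 + 1436) = 14/2655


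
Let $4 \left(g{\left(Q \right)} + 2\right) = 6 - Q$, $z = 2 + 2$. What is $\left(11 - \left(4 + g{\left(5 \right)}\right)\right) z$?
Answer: $35$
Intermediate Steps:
$z = 4$
$g{\left(Q \right)} = - \frac{1}{2} - \frac{Q}{4}$ ($g{\left(Q \right)} = -2 + \frac{6 - Q}{4} = -2 - \left(- \frac{3}{2} + \frac{Q}{4}\right) = - \frac{1}{2} - \frac{Q}{4}$)
$\left(11 - \left(4 + g{\left(5 \right)}\right)\right) z = \left(11 - \left(\frac{7}{2} - \frac{5}{4}\right)\right) 4 = \left(11 - \frac{9}{4}\right) 4 = \frac{35}{4} \cdot 4 = 35$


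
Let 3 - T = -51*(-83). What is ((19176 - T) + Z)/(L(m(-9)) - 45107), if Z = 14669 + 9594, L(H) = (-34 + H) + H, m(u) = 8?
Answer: -47669/45125 ≈ -1.0564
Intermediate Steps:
T = -4230 (T = 3 - (-51)*(-83) = 3 - 1*4233 = 3 - 4233 = -4230)
L(H) = -34 + 2*H
Z = 24263
((19176 - T) + Z)/(L(m(-9)) - 45107) = ((19176 - 1*(-4230)) + 24263)/((-34 + 2*8) - 45107) = ((19176 + 4230) + 24263)/((-34 + 16) - 45107) = (23406 + 24263)/(-18 - 45107) = 47669/(-45125) = 47669*(-1/45125) = -47669/45125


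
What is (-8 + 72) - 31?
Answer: 33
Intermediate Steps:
(-8 + 72) - 31 = 64 - 31 = 33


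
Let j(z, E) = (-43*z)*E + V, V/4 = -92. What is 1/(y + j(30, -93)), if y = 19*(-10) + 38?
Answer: 1/119450 ≈ 8.3717e-6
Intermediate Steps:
V = -368 (V = 4*(-92) = -368)
j(z, E) = -368 - 43*E*z (j(z, E) = (-43*z)*E - 368 = -43*E*z - 368 = -368 - 43*E*z)
y = -152 (y = -190 + 38 = -152)
1/(y + j(30, -93)) = 1/(-152 + (-368 - 43*(-93)*30)) = 1/(-152 + (-368 + 119970)) = 1/(-152 + 119602) = 1/119450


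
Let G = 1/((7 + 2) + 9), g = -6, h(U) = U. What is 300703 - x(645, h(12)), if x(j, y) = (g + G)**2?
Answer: 97416323/324 ≈ 3.0067e+5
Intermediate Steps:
G = 1/18 (G = 1/(9 + 9) = 1/18 ≈ 0.055556)
x(j, y) = 11449/324 (x(j, y) = (-6 + 1/18)**2 = (-107/18)**2 = 11449/324)
300703 - x(645, h(12)) = 300703 - 1*11449/324 = 300703 - 11449/324 = 97416323/324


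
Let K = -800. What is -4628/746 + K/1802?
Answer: -2234114/336073 ≈ -6.6477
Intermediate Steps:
-4628/746 + K/1802 = -4628/746 - 800/1802 = -4628*1/746 - 800*1/1802 = -2314/373 - 400/901 = -2234114/336073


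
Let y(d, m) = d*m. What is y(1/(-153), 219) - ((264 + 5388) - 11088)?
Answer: 277163/51 ≈ 5434.6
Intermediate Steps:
y(1/(-153), 219) - ((264 + 5388) - 11088) = 219/(-153) - ((264 + 5388) - 11088) = -1/153*219 - (5652 - 11088) = -73/51 - 1*(-5436) = -73/51 + 5436 = 277163/51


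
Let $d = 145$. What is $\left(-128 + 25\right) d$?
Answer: $-14935$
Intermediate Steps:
$\left(-128 + 25\right) d = \left(-128 + 25\right) 145 = \left(-103\right) 145 = -14935$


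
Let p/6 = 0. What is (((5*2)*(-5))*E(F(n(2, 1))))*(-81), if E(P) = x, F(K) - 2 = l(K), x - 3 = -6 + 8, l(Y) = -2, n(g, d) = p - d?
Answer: 20250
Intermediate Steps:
p = 0 (p = 6*0 = 0)
n(g, d) = -d (n(g, d) = 0 - d = -d)
x = 5 (x = 3 + (-6 + 8) = 3 + 2 = 5)
F(K) = 0 (F(K) = 2 - 2 = 0)
E(P) = 5
(((5*2)*(-5))*E(F(n(2, 1))))*(-81) = (((5*2)*(-5))*5)*(-81) = ((10*(-5))*5)*(-81) = -50*5*(-81) = -250*(-81) = 20250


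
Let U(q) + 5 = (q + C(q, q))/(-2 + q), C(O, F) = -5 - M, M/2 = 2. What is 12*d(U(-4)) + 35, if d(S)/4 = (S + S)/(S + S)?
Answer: 83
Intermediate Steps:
M = 4 (M = 2*2 = 4)
C(O, F) = -9 (C(O, F) = -5 - 1*4 = -5 - 4 = -9)
U(q) = -5 + (-9 + q)/(-2 + q) (U(q) = -5 + (q - 9)/(-2 + q) = -5 + (-9 + q)/(-2 + q))
d(S) = 4 (d(S) = 4*((S + S)/(S + S)) = 4*((2*S)/((2*S))) = 4*((2*S)*(1/(2*S))) = 4*1 = 4)
12*d(U(-4)) + 35 = 12*4 + 35 = 48 + 35 = 83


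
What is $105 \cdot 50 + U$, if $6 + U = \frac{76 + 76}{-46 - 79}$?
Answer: $\frac{655348}{125} \approx 5242.8$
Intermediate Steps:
$U = - \frac{902}{125}$ ($U = -6 + \frac{76 + 76}{-46 - 79} = -6 + \frac{152}{-125} = -6 + 152 \left(- \frac{1}{125}\right) = -6 - \frac{152}{125} = - \frac{902}{125} \approx -7.216$)
$105 \cdot 50 + U = 105 \cdot 50 - \frac{902}{125} = 5250 - \frac{902}{125} = \frac{655348}{125}$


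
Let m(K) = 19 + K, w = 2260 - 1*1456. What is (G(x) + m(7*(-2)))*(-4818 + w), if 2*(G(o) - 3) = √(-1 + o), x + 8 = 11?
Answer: -32112 - 2007*√2 ≈ -34950.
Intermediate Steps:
x = 3 (x = -8 + 11 = 3)
w = 804 (w = 2260 - 1456 = 804)
G(o) = 3 + √(-1 + o)/2
(G(x) + m(7*(-2)))*(-4818 + w) = ((3 + √(-1 + 3)/2) + (19 + 7*(-2)))*(-4818 + 804) = ((3 + √2/2) + (19 - 14))*(-4014) = ((3 + √2/2) + 5)*(-4014) = (8 + √2/2)*(-4014) = -32112 - 2007*√2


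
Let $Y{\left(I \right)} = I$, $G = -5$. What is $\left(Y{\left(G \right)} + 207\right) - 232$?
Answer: $-30$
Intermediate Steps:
$\left(Y{\left(G \right)} + 207\right) - 232 = \left(-5 + 207\right) - 232 = 202 - 232 = -30$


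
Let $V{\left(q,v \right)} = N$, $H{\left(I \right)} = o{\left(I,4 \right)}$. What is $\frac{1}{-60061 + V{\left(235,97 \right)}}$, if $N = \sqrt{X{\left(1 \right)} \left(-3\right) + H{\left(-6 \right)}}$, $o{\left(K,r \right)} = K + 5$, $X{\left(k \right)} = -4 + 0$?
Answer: $- \frac{60061}{3607323710} - \frac{\sqrt{11}}{3607323710} \approx -1.6651 \cdot 10^{-5}$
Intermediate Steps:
$X{\left(k \right)} = -4$
$o{\left(K,r \right)} = 5 + K$
$H{\left(I \right)} = 5 + I$
$N = \sqrt{11}$ ($N = \sqrt{\left(-4\right) \left(-3\right) + \left(5 - 6\right)} = \sqrt{12 - 1} = \sqrt{11} \approx 3.3166$)
$V{\left(q,v \right)} = \sqrt{11}$
$\frac{1}{-60061 + V{\left(235,97 \right)}} = \frac{1}{-60061 + \sqrt{11}}$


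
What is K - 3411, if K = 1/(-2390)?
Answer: -8152291/2390 ≈ -3411.0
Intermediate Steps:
K = -1/2390 ≈ -0.00041841
K - 3411 = -1/2390 - 3411 = -8152291/2390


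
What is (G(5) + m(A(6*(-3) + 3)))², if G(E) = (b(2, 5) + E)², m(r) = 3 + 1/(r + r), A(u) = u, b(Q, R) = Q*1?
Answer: 2430481/900 ≈ 2700.5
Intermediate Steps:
b(Q, R) = Q
m(r) = 3 + 1/(2*r)
G(E) = (2 + E)²
(G(5) + m(A(6*(-3) + 3)))² = ((2 + 5)² + (3 + 1/(2*(6*(-3) + 3))))² = (7² + (3 + 1/(2*(-18 + 3))))² = (49 + (3 + (½)/(-15)))² = (49 + (3 + (½)*(-1/15)))² = (49 + (3 - 1/30))² = (49 + 89/30)² = (1559/30)² = 2430481/900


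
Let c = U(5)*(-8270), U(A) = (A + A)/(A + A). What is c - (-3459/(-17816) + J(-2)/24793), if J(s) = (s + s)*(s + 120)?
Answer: -3653036317595/441712088 ≈ -8270.2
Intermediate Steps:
U(A) = 1 (U(A) = (2*A)/((2*A)) = (2*A)*(1/(2*A)) = 1)
J(s) = 2*s*(120 + s) (J(s) = (2*s)*(120 + s) = 2*s*(120 + s))
c = -8270 (c = 1*(-8270) = -8270)
c - (-3459/(-17816) + J(-2)/24793) = -8270 - (-3459/(-17816) + (2*(-2)*(120 - 2))/24793) = -8270 - (-3459*(-1/17816) + (2*(-2)*118)*(1/24793)) = -8270 - (3459/17816 - 472*1/24793) = -8270 - (3459/17816 - 472/24793) = -8270 - 1*77349835/441712088 = -8270 - 77349835/441712088 = -3653036317595/441712088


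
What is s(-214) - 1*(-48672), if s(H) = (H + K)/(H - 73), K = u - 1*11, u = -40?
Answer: 13969129/287 ≈ 48673.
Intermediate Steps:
K = -51 (K = -40 - 1*11 = -40 - 11 = -51)
s(H) = (-51 + H)/(-73 + H) (s(H) = (H - 51)/(H - 73) = (-51 + H)/(-73 + H))
s(-214) - 1*(-48672) = (-51 - 214)/(-73 - 214) - 1*(-48672) = -265/(-287) + 48672 = -1/287*(-265) + 48672 = 265/287 + 48672 = 13969129/287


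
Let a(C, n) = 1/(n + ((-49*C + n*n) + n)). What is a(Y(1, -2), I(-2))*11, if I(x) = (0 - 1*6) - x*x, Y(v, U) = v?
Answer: 11/31 ≈ 0.35484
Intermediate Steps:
I(x) = -6 - x² (I(x) = (0 - 6) - x² = -6 - x²)
a(C, n) = 1/(n² - 49*C + 2*n) (a(C, n) = 1/(n + ((-49*C + n²) + n)) = 1/(n + ((n² - 49*C) + n)) = 1/(n + (n + n² - 49*C)) = 1/(n² - 49*C + 2*n))
a(Y(1, -2), I(-2))*11 = 11/((-6 - 1*(-2)²)² - 49*1 + 2*(-6 - 1*(-2)²)) = 11/((-6 - 1*4)² - 49 + 2*(-6 - 1*4)) = 11/((-6 - 4)² - 49 + 2*(-6 - 4)) = 11/((-10)² - 49 + 2*(-10)) = 11/(100 - 49 - 20) = 11/31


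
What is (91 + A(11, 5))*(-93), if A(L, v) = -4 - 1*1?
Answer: -7998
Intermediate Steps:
A(L, v) = -5 (A(L, v) = -4 - 1 = -5)
(91 + A(11, 5))*(-93) = (91 - 5)*(-93) = 86*(-93) = -7998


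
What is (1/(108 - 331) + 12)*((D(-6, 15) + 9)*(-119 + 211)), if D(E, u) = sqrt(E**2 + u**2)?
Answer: 2214900/223 + 738300*sqrt(29)/223 ≈ 27761.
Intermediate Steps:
(1/(108 - 331) + 12)*((D(-6, 15) + 9)*(-119 + 211)) = (1/(108 - 331) + 12)*((sqrt((-6)**2 + 15**2) + 9)*(-119 + 211)) = (1/(-223) + 12)*((sqrt(36 + 225) + 9)*92) = (-1/223 + 12)*((sqrt(261) + 9)*92) = 2675*((3*sqrt(29) + 9)*92)/223 = 2675*((9 + 3*sqrt(29))*92)/223 = 2675*(828 + 276*sqrt(29))/223 = 2214900/223 + 738300*sqrt(29)/223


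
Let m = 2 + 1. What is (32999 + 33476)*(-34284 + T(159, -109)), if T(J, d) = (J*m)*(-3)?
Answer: -2374154625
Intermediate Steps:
m = 3
T(J, d) = -9*J (T(J, d) = (J*3)*(-3) = (3*J)*(-3) = -9*J)
(32999 + 33476)*(-34284 + T(159, -109)) = (32999 + 33476)*(-34284 - 9*159) = 66475*(-34284 - 1431) = 66475*(-35715) = -2374154625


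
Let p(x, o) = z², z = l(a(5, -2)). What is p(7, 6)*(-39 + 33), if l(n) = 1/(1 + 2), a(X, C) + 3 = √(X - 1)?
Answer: -⅔ ≈ -0.66667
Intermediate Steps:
a(X, C) = -3 + √(-1 + X) (a(X, C) = -3 + √(X - 1) = -3 + √(-1 + X))
l(n) = ⅓ (l(n) = 1/3 = ⅓)
z = ⅓ ≈ 0.33333
p(x, o) = ⅑ (p(x, o) = (⅓)² = ⅑)
p(7, 6)*(-39 + 33) = (-39 + 33)/9 = (⅑)*(-6) = -⅔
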